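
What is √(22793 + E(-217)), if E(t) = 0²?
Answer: √22793 ≈ 150.97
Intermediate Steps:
E(t) = 0
√(22793 + E(-217)) = √(22793 + 0) = √22793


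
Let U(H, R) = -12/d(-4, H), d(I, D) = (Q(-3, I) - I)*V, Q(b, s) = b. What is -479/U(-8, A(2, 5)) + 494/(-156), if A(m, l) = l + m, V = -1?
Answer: -517/12 ≈ -43.083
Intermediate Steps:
d(I, D) = 3 + I (d(I, D) = (-3 - I)*(-1) = 3 + I)
U(H, R) = 12 (U(H, R) = -12/(3 - 4) = -12/(-1) = -12*(-1) = 12)
-479/U(-8, A(2, 5)) + 494/(-156) = -479/12 + 494/(-156) = -479*1/12 + 494*(-1/156) = -479/12 - 19/6 = -517/12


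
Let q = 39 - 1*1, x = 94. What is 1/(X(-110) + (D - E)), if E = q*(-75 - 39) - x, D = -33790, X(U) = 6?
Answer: -1/29358 ≈ -3.4062e-5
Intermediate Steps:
q = 38 (q = 39 - 1 = 38)
E = -4426 (E = 38*(-75 - 39) - 1*94 = 38*(-114) - 94 = -4332 - 94 = -4426)
1/(X(-110) + (D - E)) = 1/(6 + (-33790 - 1*(-4426))) = 1/(6 + (-33790 + 4426)) = 1/(6 - 29364) = 1/(-29358) = -1/29358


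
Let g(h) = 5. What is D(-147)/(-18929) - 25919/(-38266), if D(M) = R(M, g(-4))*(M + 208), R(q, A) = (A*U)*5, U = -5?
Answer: 782399001/724337114 ≈ 1.0802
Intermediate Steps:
R(q, A) = -25*A (R(q, A) = (A*(-5))*5 = -5*A*5 = -25*A)
D(M) = -26000 - 125*M (D(M) = (-25*5)*(M + 208) = -125*(208 + M) = -26000 - 125*M)
D(-147)/(-18929) - 25919/(-38266) = (-26000 - 125*(-147))/(-18929) - 25919/(-38266) = (-26000 + 18375)*(-1/18929) - 25919*(-1/38266) = -7625*(-1/18929) + 25919/38266 = 7625/18929 + 25919/38266 = 782399001/724337114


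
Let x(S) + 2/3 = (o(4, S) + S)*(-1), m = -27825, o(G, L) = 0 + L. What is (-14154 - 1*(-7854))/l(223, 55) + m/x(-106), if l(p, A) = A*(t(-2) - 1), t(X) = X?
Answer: -651945/6974 ≈ -93.482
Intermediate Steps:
o(G, L) = L
l(p, A) = -3*A (l(p, A) = A*(-2 - 1) = A*(-3) = -3*A)
x(S) = -⅔ - 2*S (x(S) = -⅔ + (S + S)*(-1) = -⅔ + (2*S)*(-1) = -⅔ - 2*S)
(-14154 - 1*(-7854))/l(223, 55) + m/x(-106) = (-14154 - 1*(-7854))/((-3*55)) - 27825/(-⅔ - 2*(-106)) = (-14154 + 7854)/(-165) - 27825/(-⅔ + 212) = -6300*(-1/165) - 27825/634/3 = 420/11 - 27825*3/634 = 420/11 - 83475/634 = -651945/6974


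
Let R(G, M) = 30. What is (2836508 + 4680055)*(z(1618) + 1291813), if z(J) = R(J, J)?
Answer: 9710219295609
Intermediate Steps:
z(J) = 30
(2836508 + 4680055)*(z(1618) + 1291813) = (2836508 + 4680055)*(30 + 1291813) = 7516563*1291843 = 9710219295609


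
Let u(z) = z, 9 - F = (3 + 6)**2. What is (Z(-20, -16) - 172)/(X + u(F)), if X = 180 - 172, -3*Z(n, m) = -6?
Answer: 85/32 ≈ 2.6563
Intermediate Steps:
Z(n, m) = 2 (Z(n, m) = -1/3*(-6) = 2)
X = 8
F = -72 (F = 9 - (3 + 6)**2 = 9 - 1*9**2 = 9 - 1*81 = 9 - 81 = -72)
(Z(-20, -16) - 172)/(X + u(F)) = (2 - 172)/(8 - 72) = -170/(-64) = -170*(-1/64) = 85/32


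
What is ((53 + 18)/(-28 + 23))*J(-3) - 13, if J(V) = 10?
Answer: -155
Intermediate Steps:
((53 + 18)/(-28 + 23))*J(-3) - 13 = ((53 + 18)/(-28 + 23))*10 - 13 = (71/(-5))*10 - 13 = (71*(-⅕))*10 - 13 = -71/5*10 - 13 = -142 - 13 = -155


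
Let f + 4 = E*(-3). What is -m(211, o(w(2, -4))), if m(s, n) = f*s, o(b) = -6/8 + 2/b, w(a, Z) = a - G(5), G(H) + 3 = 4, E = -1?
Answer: 211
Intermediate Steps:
f = -1 (f = -4 - 1*(-3) = -4 + 3 = -1)
G(H) = 1 (G(H) = -3 + 4 = 1)
w(a, Z) = -1 + a (w(a, Z) = a - 1*1 = a - 1 = -1 + a)
o(b) = -3/4 + 2/b (o(b) = -6*1/8 + 2/b = -3/4 + 2/b)
m(s, n) = -s
-m(211, o(w(2, -4))) = -(-1)*211 = -1*(-211) = 211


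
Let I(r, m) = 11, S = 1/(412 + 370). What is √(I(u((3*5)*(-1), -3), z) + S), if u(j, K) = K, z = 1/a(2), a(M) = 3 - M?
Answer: √6727546/782 ≈ 3.3168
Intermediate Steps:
S = 1/782 ≈ 0.0012788
z = 1 (z = 1/(3 - 1*2) = 1/(3 - 2) = 1/1 = 1)
√(I(u((3*5)*(-1), -3), z) + S) = √(11 + 1/782) = √(8603/782) = √6727546/782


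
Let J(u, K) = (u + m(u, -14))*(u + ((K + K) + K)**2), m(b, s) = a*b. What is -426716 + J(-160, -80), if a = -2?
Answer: 8763684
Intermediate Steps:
m(b, s) = -2*b
J(u, K) = -u*(u + 9*K**2) (J(u, K) = (u - 2*u)*(u + ((K + K) + K)**2) = (-u)*(u + (2*K + K)**2) = (-u)*(u + (3*K)**2) = (-u)*(u + 9*K**2) = -u*(u + 9*K**2))
-426716 + J(-160, -80) = -426716 - 160*(-1*(-160) - 9*(-80)**2) = -426716 - 160*(160 - 9*6400) = -426716 - 160*(160 - 57600) = -426716 - 160*(-57440) = -426716 + 9190400 = 8763684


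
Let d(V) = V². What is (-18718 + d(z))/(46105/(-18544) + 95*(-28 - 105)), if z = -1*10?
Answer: 115084064/78116515 ≈ 1.4732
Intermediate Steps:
z = -10
(-18718 + d(z))/(46105/(-18544) + 95*(-28 - 105)) = (-18718 + (-10)²)/(46105/(-18544) + 95*(-28 - 105)) = (-18718 + 100)/(46105*(-1/18544) + 95*(-133)) = -18618/(-46105/18544 - 12635) = -18618/(-234349545/18544) = -18618*(-18544/234349545) = 115084064/78116515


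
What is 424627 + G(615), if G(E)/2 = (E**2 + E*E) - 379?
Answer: 1936769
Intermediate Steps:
G(E) = -758 + 4*E**2 (G(E) = 2*((E**2 + E*E) - 379) = 2*((E**2 + E**2) - 379) = 2*(2*E**2 - 379) = 2*(-379 + 2*E**2) = -758 + 4*E**2)
424627 + G(615) = 424627 + (-758 + 4*615**2) = 424627 + (-758 + 4*378225) = 424627 + (-758 + 1512900) = 424627 + 1512142 = 1936769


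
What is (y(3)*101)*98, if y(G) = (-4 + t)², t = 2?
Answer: 39592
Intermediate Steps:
y(G) = 4 (y(G) = (-4 + 2)² = (-2)² = 4)
(y(3)*101)*98 = (4*101)*98 = 404*98 = 39592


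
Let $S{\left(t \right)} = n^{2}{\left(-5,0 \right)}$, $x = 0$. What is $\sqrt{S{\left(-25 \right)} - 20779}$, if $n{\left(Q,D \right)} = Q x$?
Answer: $i \sqrt{20779} \approx 144.15 i$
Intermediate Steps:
$n{\left(Q,D \right)} = 0$ ($n{\left(Q,D \right)} = Q 0 = 0$)
$S{\left(t \right)} = 0$ ($S{\left(t \right)} = 0^{2} = 0$)
$\sqrt{S{\left(-25 \right)} - 20779} = \sqrt{0 - 20779} = \sqrt{-20779} = i \sqrt{20779}$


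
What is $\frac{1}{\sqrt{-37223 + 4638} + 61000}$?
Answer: $\frac{12200}{744206517} - \frac{7 i \sqrt{665}}{3721032585} \approx 1.6393 \cdot 10^{-5} - 4.8512 \cdot 10^{-8} i$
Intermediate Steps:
$\frac{1}{\sqrt{-37223 + 4638} + 61000} = \frac{1}{\sqrt{-32585} + 61000} = \frac{1}{7 i \sqrt{665} + 61000} = \frac{1}{61000 + 7 i \sqrt{665}}$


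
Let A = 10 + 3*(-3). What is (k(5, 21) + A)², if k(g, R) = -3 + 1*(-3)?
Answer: 25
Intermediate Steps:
k(g, R) = -6 (k(g, R) = -3 - 3 = -6)
A = 1 (A = 10 - 9 = 1)
(k(5, 21) + A)² = (-6 + 1)² = (-5)² = 25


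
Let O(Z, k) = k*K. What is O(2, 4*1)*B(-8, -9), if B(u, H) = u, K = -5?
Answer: 160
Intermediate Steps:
O(Z, k) = -5*k (O(Z, k) = k*(-5) = -5*k)
O(2, 4*1)*B(-8, -9) = -20*(-8) = 160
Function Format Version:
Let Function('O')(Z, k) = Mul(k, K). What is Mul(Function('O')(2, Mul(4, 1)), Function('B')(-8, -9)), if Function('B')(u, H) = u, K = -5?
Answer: 160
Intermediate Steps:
Function('O')(Z, k) = Mul(-5, k) (Function('O')(Z, k) = Mul(k, -5) = Mul(-5, k))
Mul(Function('O')(2, Mul(4, 1)), Function('B')(-8, -9)) = Mul(Mul(-5, Mul(4, 1)), -8) = Mul(Mul(-5, 4), -8) = Mul(-20, -8) = 160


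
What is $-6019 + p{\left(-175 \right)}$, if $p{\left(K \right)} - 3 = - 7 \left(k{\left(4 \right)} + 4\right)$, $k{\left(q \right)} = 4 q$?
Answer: $-6156$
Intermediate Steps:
$p{\left(K \right)} = -137$ ($p{\left(K \right)} = 3 - 7 \left(4 \cdot 4 + 4\right) = 3 - 7 \left(16 + 4\right) = 3 - 140 = -137$)
$-6019 + p{\left(-175 \right)} = -6019 - 137 = -6156$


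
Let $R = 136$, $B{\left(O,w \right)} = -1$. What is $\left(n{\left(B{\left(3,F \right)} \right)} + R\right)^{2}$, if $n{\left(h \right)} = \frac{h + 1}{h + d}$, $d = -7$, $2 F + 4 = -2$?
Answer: $18496$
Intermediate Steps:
$F = -3$ ($F = -2 + \frac{1}{2} \left(-2\right) = -2 - 1 = -3$)
$n{\left(h \right)} = \frac{1 + h}{-7 + h}$ ($n{\left(h \right)} = \frac{h + 1}{h - 7} = \frac{1 + h}{-7 + h}$)
$\left(n{\left(B{\left(3,F \right)} \right)} + R\right)^{2} = \left(\frac{1 - 1}{-7 - 1} + 136\right)^{2} = \left(\frac{1}{-8} \cdot 0 + 136\right)^{2} = \left(\left(- \frac{1}{8}\right) 0 + 136\right)^{2} = \left(0 + 136\right)^{2} = 136^{2} = 18496$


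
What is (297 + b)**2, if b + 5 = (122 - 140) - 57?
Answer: 47089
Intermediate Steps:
b = -80 (b = -5 + ((122 - 140) - 57) = -5 + (-18 - 57) = -5 - 75 = -80)
(297 + b)**2 = (297 - 80)**2 = 217**2 = 47089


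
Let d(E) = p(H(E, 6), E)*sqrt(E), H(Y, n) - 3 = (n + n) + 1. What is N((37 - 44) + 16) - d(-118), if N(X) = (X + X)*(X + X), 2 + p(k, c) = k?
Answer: 324 - 14*I*sqrt(118) ≈ 324.0 - 152.08*I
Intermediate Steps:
H(Y, n) = 4 + 2*n (H(Y, n) = 3 + ((n + n) + 1) = 3 + (2*n + 1) = 3 + (1 + 2*n) = 4 + 2*n)
p(k, c) = -2 + k
N(X) = 4*X**2 (N(X) = (2*X)*(2*X) = 4*X**2)
d(E) = 14*sqrt(E) (d(E) = (-2 + (4 + 2*6))*sqrt(E) = (-2 + (4 + 12))*sqrt(E) = (-2 + 16)*sqrt(E) = 14*sqrt(E))
N((37 - 44) + 16) - d(-118) = 4*((37 - 44) + 16)**2 - 14*sqrt(-118) = 4*(-7 + 16)**2 - 14*I*sqrt(118) = 4*9**2 - 14*I*sqrt(118) = 4*81 - 14*I*sqrt(118) = 324 - 14*I*sqrt(118)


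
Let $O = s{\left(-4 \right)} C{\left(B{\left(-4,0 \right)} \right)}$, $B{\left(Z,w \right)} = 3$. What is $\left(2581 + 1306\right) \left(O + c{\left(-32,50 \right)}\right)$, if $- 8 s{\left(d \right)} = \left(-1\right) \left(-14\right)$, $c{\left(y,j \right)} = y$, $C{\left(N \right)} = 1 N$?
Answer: $- \frac{579163}{4} \approx -1.4479 \cdot 10^{5}$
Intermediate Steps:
$C{\left(N \right)} = N$
$s{\left(d \right)} = - \frac{7}{4}$ ($s{\left(d \right)} = - \frac{\left(-1\right) \left(-14\right)}{8} = \left(- \frac{1}{8}\right) 14 = - \frac{7}{4}$)
$O = - \frac{21}{4}$ ($O = \left(- \frac{7}{4}\right) 3 = - \frac{21}{4} \approx -5.25$)
$\left(2581 + 1306\right) \left(O + c{\left(-32,50 \right)}\right) = \left(2581 + 1306\right) \left(- \frac{21}{4} - 32\right) = 3887 \left(- \frac{149}{4}\right) = - \frac{579163}{4}$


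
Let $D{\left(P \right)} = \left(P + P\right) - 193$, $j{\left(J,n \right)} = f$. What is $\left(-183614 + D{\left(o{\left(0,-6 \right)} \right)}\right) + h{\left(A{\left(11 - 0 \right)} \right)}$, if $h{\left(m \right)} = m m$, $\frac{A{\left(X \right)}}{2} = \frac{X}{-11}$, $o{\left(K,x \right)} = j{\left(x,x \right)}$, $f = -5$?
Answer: $-183813$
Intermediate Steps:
$j{\left(J,n \right)} = -5$
$o{\left(K,x \right)} = -5$
$A{\left(X \right)} = - \frac{2 X}{11}$ ($A{\left(X \right)} = 2 \frac{X}{-11} = 2 X \left(- \frac{1}{11}\right) = 2 \left(- \frac{X}{11}\right) = - \frac{2 X}{11}$)
$h{\left(m \right)} = m^{2}$
$D{\left(P \right)} = -193 + 2 P$ ($D{\left(P \right)} = 2 P - 193 = -193 + 2 P$)
$\left(-183614 + D{\left(o{\left(0,-6 \right)} \right)}\right) + h{\left(A{\left(11 - 0 \right)} \right)} = \left(-183614 + \left(-193 + 2 \left(-5\right)\right)\right) + \left(- \frac{2 \left(11 - 0\right)}{11}\right)^{2} = \left(-183614 - 203\right) + \left(- \frac{2 \left(11 + 0\right)}{11}\right)^{2} = \left(-183614 - 203\right) + \left(\left(- \frac{2}{11}\right) 11\right)^{2} = -183817 + \left(-2\right)^{2} = -183817 + 4 = -183813$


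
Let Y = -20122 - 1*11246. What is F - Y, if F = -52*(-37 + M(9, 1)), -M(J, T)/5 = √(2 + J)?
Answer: 33292 + 260*√11 ≈ 34154.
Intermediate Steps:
Y = -31368 (Y = -20122 - 11246 = -31368)
M(J, T) = -5*√(2 + J)
F = 1924 + 260*√11 (F = -52*(-37 - 5*√(2 + 9)) = -52*(-37 - 5*√11) = 1924 + 260*√11 ≈ 2786.3)
F - Y = (1924 + 260*√11) - 1*(-31368) = (1924 + 260*√11) + 31368 = 33292 + 260*√11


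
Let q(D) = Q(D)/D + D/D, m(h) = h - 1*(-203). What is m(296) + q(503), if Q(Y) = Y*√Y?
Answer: 500 + √503 ≈ 522.43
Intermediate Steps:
Q(Y) = Y^(3/2)
m(h) = 203 + h (m(h) = h + 203 = 203 + h)
q(D) = 1 + √D (q(D) = D^(3/2)/D + D/D = √D + 1 = 1 + √D)
m(296) + q(503) = (203 + 296) + (1 + √503) = 499 + (1 + √503) = 500 + √503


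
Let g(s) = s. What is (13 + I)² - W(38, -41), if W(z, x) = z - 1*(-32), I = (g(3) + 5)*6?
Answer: 3651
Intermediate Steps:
I = 48 (I = (3 + 5)*6 = 8*6 = 48)
W(z, x) = 32 + z (W(z, x) = z + 32 = 32 + z)
(13 + I)² - W(38, -41) = (13 + 48)² - (32 + 38) = 61² - 1*70 = 3721 - 70 = 3651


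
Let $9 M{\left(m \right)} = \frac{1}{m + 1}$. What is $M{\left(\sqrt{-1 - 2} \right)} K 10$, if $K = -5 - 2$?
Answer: $- \frac{35}{18} + \frac{35 i \sqrt{3}}{18} \approx -1.9444 + 3.3679 i$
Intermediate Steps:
$K = -7$ ($K = -5 - 2 = -7$)
$M{\left(m \right)} = \frac{1}{9 \left(1 + m\right)}$ ($M{\left(m \right)} = \frac{1}{9 \left(m + 1\right)} = \frac{1}{9 \left(1 + m\right)}$)
$M{\left(\sqrt{-1 - 2} \right)} K 10 = \frac{1}{9 \left(1 + \sqrt{-1 - 2}\right)} \left(-7\right) 10 = \frac{1}{9 \left(1 + \sqrt{-3}\right)} \left(-7\right) 10 = \frac{1}{9 \left(1 + i \sqrt{3}\right)} \left(-7\right) 10 = - \frac{7}{9 \left(1 + i \sqrt{3}\right)} 10 = - \frac{70}{9 \left(1 + i \sqrt{3}\right)}$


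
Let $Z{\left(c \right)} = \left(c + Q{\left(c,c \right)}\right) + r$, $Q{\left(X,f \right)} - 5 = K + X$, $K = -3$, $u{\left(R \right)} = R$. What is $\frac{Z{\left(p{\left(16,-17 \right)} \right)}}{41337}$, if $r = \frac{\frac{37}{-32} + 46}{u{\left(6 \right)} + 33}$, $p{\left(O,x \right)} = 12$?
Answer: $\frac{33883}{51588576} \approx 0.00065679$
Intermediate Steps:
$Q{\left(X,f \right)} = 2 + X$ ($Q{\left(X,f \right)} = 5 + \left(-3 + X\right) = 2 + X$)
$r = \frac{1435}{1248}$ ($r = \frac{\frac{37}{-32} + 46}{6 + 33} = \frac{37 \left(- \frac{1}{32}\right) + 46}{39} = \left(- \frac{37}{32} + 46\right) \frac{1}{39} = \frac{1435}{32} \cdot \frac{1}{39} = \frac{1435}{1248} \approx 1.1498$)
$Z{\left(c \right)} = \frac{3931}{1248} + 2 c$ ($Z{\left(c \right)} = \left(c + \left(2 + c\right)\right) + \frac{1435}{1248} = \left(2 + 2 c\right) + \frac{1435}{1248} = \frac{3931}{1248} + 2 c$)
$\frac{Z{\left(p{\left(16,-17 \right)} \right)}}{41337} = \frac{\frac{3931}{1248} + 2 \cdot 12}{41337} = \left(\frac{3931}{1248} + 24\right) \frac{1}{41337} = \frac{33883}{1248} \cdot \frac{1}{41337} = \frac{33883}{51588576}$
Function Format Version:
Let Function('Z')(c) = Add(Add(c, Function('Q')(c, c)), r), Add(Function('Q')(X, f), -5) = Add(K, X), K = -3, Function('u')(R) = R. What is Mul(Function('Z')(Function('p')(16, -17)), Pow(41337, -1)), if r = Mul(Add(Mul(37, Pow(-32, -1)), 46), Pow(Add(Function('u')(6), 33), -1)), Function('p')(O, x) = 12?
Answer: Rational(33883, 51588576) ≈ 0.00065679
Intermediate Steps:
Function('Q')(X, f) = Add(2, X) (Function('Q')(X, f) = Add(5, Add(-3, X)) = Add(2, X))
r = Rational(1435, 1248) (r = Mul(Add(Mul(37, Pow(-32, -1)), 46), Pow(Add(6, 33), -1)) = Mul(Add(Mul(37, Rational(-1, 32)), 46), Pow(39, -1)) = Mul(Add(Rational(-37, 32), 46), Rational(1, 39)) = Mul(Rational(1435, 32), Rational(1, 39)) = Rational(1435, 1248) ≈ 1.1498)
Function('Z')(c) = Add(Rational(3931, 1248), Mul(2, c)) (Function('Z')(c) = Add(Add(c, Add(2, c)), Rational(1435, 1248)) = Add(Add(2, Mul(2, c)), Rational(1435, 1248)) = Add(Rational(3931, 1248), Mul(2, c)))
Mul(Function('Z')(Function('p')(16, -17)), Pow(41337, -1)) = Mul(Add(Rational(3931, 1248), Mul(2, 12)), Pow(41337, -1)) = Mul(Add(Rational(3931, 1248), 24), Rational(1, 41337)) = Mul(Rational(33883, 1248), Rational(1, 41337)) = Rational(33883, 51588576)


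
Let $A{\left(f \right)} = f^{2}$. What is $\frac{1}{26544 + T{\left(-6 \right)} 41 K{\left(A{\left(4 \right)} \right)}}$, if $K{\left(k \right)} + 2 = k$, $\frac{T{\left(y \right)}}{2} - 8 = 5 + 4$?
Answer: $\frac{1}{46060} \approx 2.1711 \cdot 10^{-5}$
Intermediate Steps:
$T{\left(y \right)} = 34$ ($T{\left(y \right)} = 16 + 2 \left(5 + 4\right) = 16 + 2 \cdot 9 = 16 + 18 = 34$)
$K{\left(k \right)} = -2 + k$
$\frac{1}{26544 + T{\left(-6 \right)} 41 K{\left(A{\left(4 \right)} \right)}} = \frac{1}{26544 + 34 \cdot 41 \left(-2 + 4^{2}\right)} = \frac{1}{26544 + 1394 \left(-2 + 16\right)} = \frac{1}{26544 + 1394 \cdot 14} = \frac{1}{26544 + 19516} = \frac{1}{46060}$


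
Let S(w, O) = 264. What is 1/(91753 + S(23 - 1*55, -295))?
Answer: 1/92017 ≈ 1.0868e-5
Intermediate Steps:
1/(91753 + S(23 - 1*55, -295)) = 1/(91753 + 264) = 1/92017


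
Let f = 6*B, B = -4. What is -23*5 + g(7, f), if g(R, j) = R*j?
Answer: -283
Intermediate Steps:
f = -24 (f = 6*(-4) = -24)
-23*5 + g(7, f) = -23*5 + 7*(-24) = -115 - 168 = -283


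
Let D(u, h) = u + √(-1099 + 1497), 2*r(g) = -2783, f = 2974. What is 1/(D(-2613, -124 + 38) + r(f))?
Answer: -16018/64142489 - 4*√398/64142489 ≈ -0.00025097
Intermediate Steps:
r(g) = -2783/2 (r(g) = (½)*(-2783) = -2783/2)
D(u, h) = u + √398
1/(D(-2613, -124 + 38) + r(f)) = 1/((-2613 + √398) - 2783/2) = 1/(-8009/2 + √398)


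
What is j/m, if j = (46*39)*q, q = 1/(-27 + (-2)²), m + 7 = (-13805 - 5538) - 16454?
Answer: 39/17902 ≈ 0.0021785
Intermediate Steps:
m = -35804 (m = -7 + ((-13805 - 5538) - 16454) = -7 + (-19343 - 16454) = -7 - 35797 = -35804)
q = -1/23 (q = 1/(-27 + 4) = 1/(-23) = -1/23 ≈ -0.043478)
j = -78 (j = (46*39)*(-1/23) = 1794*(-1/23) = -78)
j/m = -78/(-35804) = -78*(-1/35804) = 39/17902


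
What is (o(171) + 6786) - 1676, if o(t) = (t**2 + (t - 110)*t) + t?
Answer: 44953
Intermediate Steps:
o(t) = t + t**2 + t*(-110 + t) (o(t) = (t**2 + (-110 + t)*t) + t = (t**2 + t*(-110 + t)) + t = t + t**2 + t*(-110 + t))
(o(171) + 6786) - 1676 = (171*(-109 + 2*171) + 6786) - 1676 = (171*(-109 + 342) + 6786) - 1676 = (171*233 + 6786) - 1676 = (39843 + 6786) - 1676 = 46629 - 1676 = 44953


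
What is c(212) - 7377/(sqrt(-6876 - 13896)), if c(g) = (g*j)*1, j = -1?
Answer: -212 + 2459*I*sqrt(577)/1154 ≈ -212.0 + 51.185*I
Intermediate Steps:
c(g) = -g (c(g) = (g*(-1))*1 = -g*1 = -g)
c(212) - 7377/(sqrt(-6876 - 13896)) = -1*212 - 7377/(sqrt(-6876 - 13896)) = -212 - 7377/(sqrt(-20772)) = -212 - 7377/(6*I*sqrt(577)) = -212 - 7377*(-I*sqrt(577)/3462) = -212 - (-2459)*I*sqrt(577)/1154 = -212 + 2459*I*sqrt(577)/1154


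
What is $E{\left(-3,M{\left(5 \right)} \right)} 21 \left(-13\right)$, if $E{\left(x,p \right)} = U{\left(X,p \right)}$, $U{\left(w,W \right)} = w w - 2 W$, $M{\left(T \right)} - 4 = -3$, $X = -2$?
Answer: $-546$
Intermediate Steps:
$M{\left(T \right)} = 1$ ($M{\left(T \right)} = 4 - 3 = 1$)
$U{\left(w,W \right)} = w^{2} - 2 W$
$E{\left(x,p \right)} = 4 - 2 p$ ($E{\left(x,p \right)} = \left(-2\right)^{2} - 2 p = 4 - 2 p$)
$E{\left(-3,M{\left(5 \right)} \right)} 21 \left(-13\right) = \left(4 - 2\right) 21 \left(-13\right) = 2 \cdot 21 \left(-13\right) = 42 \left(-13\right) = -546$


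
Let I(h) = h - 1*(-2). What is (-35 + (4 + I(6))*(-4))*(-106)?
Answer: 8798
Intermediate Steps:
I(h) = 2 + h (I(h) = h + 2 = 2 + h)
(-35 + (4 + I(6))*(-4))*(-106) = (-35 + (4 + (2 + 6))*(-4))*(-106) = (-35 + (4 + 8)*(-4))*(-106) = (-35 + 12*(-4))*(-106) = (-35 - 48)*(-106) = -83*(-106) = 8798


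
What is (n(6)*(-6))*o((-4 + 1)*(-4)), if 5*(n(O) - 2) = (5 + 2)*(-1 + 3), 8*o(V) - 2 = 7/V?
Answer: -93/10 ≈ -9.3000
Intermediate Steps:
o(V) = ¼ + 7/(8*V) (o(V) = ¼ + (7/V)/8 = ¼ + 7/(8*V))
n(O) = 24/5 (n(O) = 2 + ((5 + 2)*(-1 + 3))/5 = 2 + (7*2)/5 = 2 + (⅕)*14 = 2 + 14/5 = 24/5)
(n(6)*(-6))*o((-4 + 1)*(-4)) = ((24/5)*(-6))*((7 + 2*((-4 + 1)*(-4)))/(8*(((-4 + 1)*(-4))))) = -18*(7 + 2*(-3*(-4)))/(5*((-3*(-4)))) = -18*(7 + 2*12)/(5*12) = -18*(7 + 24)/(5*12) = -18*31/(5*12) = -144/5*31/96 = -93/10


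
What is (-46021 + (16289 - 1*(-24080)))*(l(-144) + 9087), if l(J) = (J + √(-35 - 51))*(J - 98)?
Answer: -248320620 + 1367784*I*√86 ≈ -2.4832e+8 + 1.2684e+7*I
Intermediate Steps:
l(J) = (-98 + J)*(J + I*√86) (l(J) = (J + √(-86))*(-98 + J) = (J + I*√86)*(-98 + J) = (-98 + J)*(J + I*√86))
(-46021 + (16289 - 1*(-24080)))*(l(-144) + 9087) = (-46021 + (16289 - 1*(-24080)))*(((-144)² - 98*(-144) - 98*I*√86 + I*(-144)*√86) + 9087) = (-46021 + (16289 + 24080))*((20736 + 14112 - 98*I*√86 - 144*I*√86) + 9087) = (-46021 + 40369)*((34848 - 242*I*√86) + 9087) = -5652*(43935 - 242*I*√86) = -248320620 + 1367784*I*√86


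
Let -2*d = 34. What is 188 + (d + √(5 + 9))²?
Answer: 491 - 34*√14 ≈ 363.78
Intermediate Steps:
d = -17 (d = -½*34 = -17)
188 + (d + √(5 + 9))² = 188 + (-17 + √(5 + 9))² = 188 + (-17 + √14)²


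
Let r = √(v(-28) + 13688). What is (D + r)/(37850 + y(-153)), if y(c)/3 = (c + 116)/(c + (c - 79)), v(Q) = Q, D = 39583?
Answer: 15239455/14572361 + 770*√3415/14572361 ≈ 1.0489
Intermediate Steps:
r = 2*√3415 (r = √(-28 + 13688) = √13660 = 2*√3415 ≈ 116.88)
y(c) = 3*(116 + c)/(-79 + 2*c) (y(c) = 3*((c + 116)/(c + (c - 79))) = 3*((116 + c)/(c + (-79 + c))) = 3*((116 + c)/(-79 + 2*c)) = 3*(116 + c)/(-79 + 2*c))
(D + r)/(37850 + y(-153)) = (39583 + 2*√3415)/(37850 + 3*(116 - 153)/(-79 + 2*(-153))) = (39583 + 2*√3415)/(37850 + 3*(-37)/(-79 - 306)) = (39583 + 2*√3415)/(37850 + 3*(-37)/(-385)) = (39583 + 2*√3415)/(37850 + 3*(-1/385)*(-37)) = (39583 + 2*√3415)/(37850 + 111/385) = (39583 + 2*√3415)/(14572361/385) = (39583 + 2*√3415)*(385/14572361) = 15239455/14572361 + 770*√3415/14572361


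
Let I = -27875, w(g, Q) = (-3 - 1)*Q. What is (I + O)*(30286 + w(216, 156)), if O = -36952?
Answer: -1922898474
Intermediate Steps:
w(g, Q) = -4*Q
(I + O)*(30286 + w(216, 156)) = (-27875 - 36952)*(30286 - 4*156) = -64827*(30286 - 624) = -64827*29662 = -1922898474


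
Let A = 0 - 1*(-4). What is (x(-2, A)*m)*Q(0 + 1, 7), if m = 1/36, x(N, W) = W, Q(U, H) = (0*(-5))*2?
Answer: 0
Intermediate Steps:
Q(U, H) = 0 (Q(U, H) = 0*2 = 0)
A = 4 (A = 0 + 4 = 4)
m = 1/36 ≈ 0.027778
(x(-2, A)*m)*Q(0 + 1, 7) = (4*(1/36))*0 = (⅑)*0 = 0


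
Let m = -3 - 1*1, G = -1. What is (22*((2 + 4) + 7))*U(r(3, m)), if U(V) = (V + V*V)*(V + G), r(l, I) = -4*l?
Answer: -490776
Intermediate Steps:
m = -4 (m = -3 - 1 = -4)
U(V) = (-1 + V)*(V + V²) (U(V) = (V + V*V)*(V - 1) = (V + V²)*(-1 + V) = (-1 + V)*(V + V²))
(22*((2 + 4) + 7))*U(r(3, m)) = (22*((2 + 4) + 7))*((-4*3)³ - (-4)*3) = (22*(6 + 7))*((-12)³ - 1*(-12)) = (22*13)*(-1728 + 12) = 286*(-1716) = -490776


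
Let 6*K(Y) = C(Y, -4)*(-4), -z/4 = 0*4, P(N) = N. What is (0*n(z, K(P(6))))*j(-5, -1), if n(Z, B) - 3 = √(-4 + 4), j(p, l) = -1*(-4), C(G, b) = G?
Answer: 0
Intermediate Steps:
j(p, l) = 4
z = 0 (z = -0*4 = -4*0 = 0)
K(Y) = -2*Y/3 (K(Y) = (Y*(-4))/6 = (-4*Y)/6 = -2*Y/3)
n(Z, B) = 3 (n(Z, B) = 3 + √(-4 + 4) = 3 + √0 = 3 + 0 = 3)
(0*n(z, K(P(6))))*j(-5, -1) = (0*3)*4 = 0*4 = 0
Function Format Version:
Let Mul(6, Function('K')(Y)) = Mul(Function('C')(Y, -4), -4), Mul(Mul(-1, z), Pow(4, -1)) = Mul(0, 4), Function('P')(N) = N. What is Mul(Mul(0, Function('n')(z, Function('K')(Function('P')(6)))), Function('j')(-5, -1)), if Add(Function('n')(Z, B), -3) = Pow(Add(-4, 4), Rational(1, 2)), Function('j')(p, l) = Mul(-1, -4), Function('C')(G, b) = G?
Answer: 0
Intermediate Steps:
Function('j')(p, l) = 4
z = 0 (z = Mul(-4, Mul(0, 4)) = Mul(-4, 0) = 0)
Function('K')(Y) = Mul(Rational(-2, 3), Y) (Function('K')(Y) = Mul(Rational(1, 6), Mul(Y, -4)) = Mul(Rational(1, 6), Mul(-4, Y)) = Mul(Rational(-2, 3), Y))
Function('n')(Z, B) = 3 (Function('n')(Z, B) = Add(3, Pow(Add(-4, 4), Rational(1, 2))) = Add(3, Pow(0, Rational(1, 2))) = Add(3, 0) = 3)
Mul(Mul(0, Function('n')(z, Function('K')(Function('P')(6)))), Function('j')(-5, -1)) = Mul(Mul(0, 3), 4) = Mul(0, 4) = 0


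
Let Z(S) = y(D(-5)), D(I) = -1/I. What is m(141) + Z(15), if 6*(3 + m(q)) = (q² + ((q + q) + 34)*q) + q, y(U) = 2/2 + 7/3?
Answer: 32290/3 ≈ 10763.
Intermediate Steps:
y(U) = 10/3 (y(U) = 2*(½) + 7*(⅓) = 1 + 7/3 = 10/3)
Z(S) = 10/3
m(q) = -3 + q/6 + q²/6 + q*(34 + 2*q)/6 (m(q) = -3 + ((q² + ((q + q) + 34)*q) + q)/6 = -3 + ((q² + (2*q + 34)*q) + q)/6 = -3 + ((q² + (34 + 2*q)*q) + q)/6 = -3 + ((q² + q*(34 + 2*q)) + q)/6 = -3 + (q + q² + q*(34 + 2*q))/6 = -3 + (q/6 + q²/6 + q*(34 + 2*q)/6) = -3 + q/6 + q²/6 + q*(34 + 2*q)/6)
m(141) + Z(15) = (-3 + (½)*141² + (35/6)*141) + 10/3 = (-3 + (½)*19881 + 1645/2) + 10/3 = (-3 + 19881/2 + 1645/2) + 10/3 = 10760 + 10/3 = 32290/3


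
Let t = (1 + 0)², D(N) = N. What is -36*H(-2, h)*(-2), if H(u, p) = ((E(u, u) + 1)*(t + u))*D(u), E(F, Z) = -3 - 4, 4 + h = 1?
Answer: -864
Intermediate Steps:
h = -3 (h = -4 + 1 = -3)
E(F, Z) = -7
t = 1 (t = 1² = 1)
H(u, p) = u*(-6 - 6*u) (H(u, p) = ((-7 + 1)*(1 + u))*u = (-6*(1 + u))*u = (-6 - 6*u)*u = u*(-6 - 6*u))
-36*H(-2, h)*(-2) = -216*(-2)*(-1 - 1*(-2))*(-2) = -216*(-2)*(-1 + 2)*(-2) = -216*(-2)*(-2) = -36*(-12)*(-2) = 432*(-2) = -864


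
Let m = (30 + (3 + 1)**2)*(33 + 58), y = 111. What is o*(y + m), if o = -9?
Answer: -38673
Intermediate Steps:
m = 4186 (m = (30 + 4**2)*91 = (30 + 16)*91 = 46*91 = 4186)
o*(y + m) = -9*(111 + 4186) = -9*4297 = -38673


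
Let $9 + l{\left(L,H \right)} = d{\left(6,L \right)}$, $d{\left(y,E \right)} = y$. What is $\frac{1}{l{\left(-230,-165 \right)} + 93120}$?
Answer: $\frac{1}{93117} \approx 1.0739 \cdot 10^{-5}$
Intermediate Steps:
$l{\left(L,H \right)} = -3$ ($l{\left(L,H \right)} = -9 + 6 = -3$)
$\frac{1}{l{\left(-230,-165 \right)} + 93120} = \frac{1}{-3 + 93120} = \frac{1}{93117}$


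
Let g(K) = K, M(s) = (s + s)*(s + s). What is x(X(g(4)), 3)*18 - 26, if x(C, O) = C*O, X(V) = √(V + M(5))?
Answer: -26 + 108*√26 ≈ 524.69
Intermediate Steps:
M(s) = 4*s² (M(s) = (2*s)*(2*s) = 4*s²)
X(V) = √(100 + V) (X(V) = √(V + 4*5²) = √(V + 4*25) = √(V + 100) = √(100 + V))
x(X(g(4)), 3)*18 - 26 = (√(100 + 4)*3)*18 - 26 = (√104*3)*18 - 26 = ((2*√26)*3)*18 - 26 = (6*√26)*18 - 26 = 108*√26 - 26 = -26 + 108*√26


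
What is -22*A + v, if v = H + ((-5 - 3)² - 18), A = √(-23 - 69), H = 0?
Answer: 46 - 44*I*√23 ≈ 46.0 - 211.02*I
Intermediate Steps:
A = 2*I*√23 (A = √(-92) = 2*I*√23 ≈ 9.5917*I)
v = 46 (v = 0 + ((-5 - 3)² - 18) = 0 + ((-8)² - 18) = 0 + (64 - 18) = 0 + 46 = 46)
-22*A + v = -44*I*√23 + 46 = 46 - 44*I*√23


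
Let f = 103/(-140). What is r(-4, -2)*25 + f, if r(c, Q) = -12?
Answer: -42103/140 ≈ -300.74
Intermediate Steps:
f = -103/140 (f = 103*(-1/140) = -103/140 ≈ -0.73571)
r(-4, -2)*25 + f = -12*25 - 103/140 = -300 - 103/140 = -42103/140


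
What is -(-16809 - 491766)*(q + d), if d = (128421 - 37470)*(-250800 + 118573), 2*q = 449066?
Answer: -6116099221924800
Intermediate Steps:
q = 224533 (q = (½)*449066 = 224533)
d = -12026177877 (d = 90951*(-132227) = -12026177877)
-(-16809 - 491766)*(q + d) = -(-16809 - 491766)*(224533 - 12026177877) = -(-508575)*(-12025953344) = -1*6116099221924800 = -6116099221924800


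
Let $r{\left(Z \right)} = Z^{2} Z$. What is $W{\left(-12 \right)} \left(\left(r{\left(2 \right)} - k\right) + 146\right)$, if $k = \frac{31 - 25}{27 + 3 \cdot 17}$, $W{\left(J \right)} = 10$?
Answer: $\frac{20010}{13} \approx 1539.2$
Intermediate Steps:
$r{\left(Z \right)} = Z^{3}$
$k = \frac{1}{13}$ ($k = \frac{6}{27 + 51} = \frac{6}{78} = 6 \cdot \frac{1}{78} = \frac{1}{13} \approx 0.076923$)
$W{\left(-12 \right)} \left(\left(r{\left(2 \right)} - k\right) + 146\right) = 10 \left(\left(2^{3} - \frac{1}{13}\right) + 146\right) = 10 \left(\left(8 - \frac{1}{13}\right) + 146\right) = 10 \left(\frac{103}{13} + 146\right) = 10 \cdot \frac{2001}{13} = \frac{20010}{13}$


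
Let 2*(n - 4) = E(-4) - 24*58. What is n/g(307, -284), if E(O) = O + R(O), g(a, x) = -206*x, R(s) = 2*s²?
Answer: -339/29252 ≈ -0.011589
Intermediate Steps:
E(O) = O + 2*O²
n = -678 (n = 4 + (-4*(1 + 2*(-4)) - 24*58)/2 = 4 + (-4*(1 - 8) - 1392)/2 = 4 + (-4*(-7) - 1392)/2 = 4 + (28 - 1392)/2 = 4 + (½)*(-1364) = 4 - 682 = -678)
n/g(307, -284) = -678/((-206*(-284))) = -678/58504 = -678*1/58504 = -339/29252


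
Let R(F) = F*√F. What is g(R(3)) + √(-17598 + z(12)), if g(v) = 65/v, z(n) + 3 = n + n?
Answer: 65*√3/9 + 9*I*√217 ≈ 12.509 + 132.58*I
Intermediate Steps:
z(n) = -3 + 2*n (z(n) = -3 + (n + n) = -3 + 2*n)
R(F) = F^(3/2)
g(R(3)) + √(-17598 + z(12)) = 65/(3^(3/2)) + √(-17598 + (-3 + 2*12)) = 65/((3*√3)) + √(-17598 + (-3 + 24)) = 65*(√3/9) + √(-17598 + 21) = 65*√3/9 + √(-17577) = 65*√3/9 + 9*I*√217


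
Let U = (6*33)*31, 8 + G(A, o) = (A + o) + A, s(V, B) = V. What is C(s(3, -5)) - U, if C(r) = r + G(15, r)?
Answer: -6110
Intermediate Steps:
G(A, o) = -8 + o + 2*A (G(A, o) = -8 + ((A + o) + A) = -8 + (o + 2*A) = -8 + o + 2*A)
C(r) = 22 + 2*r (C(r) = r + (-8 + r + 2*15) = r + (-8 + r + 30) = r + (22 + r) = 22 + 2*r)
U = 6138 (U = 198*31 = 6138)
C(s(3, -5)) - U = (22 + 2*3) - 1*6138 = (22 + 6) - 6138 = 28 - 6138 = -6110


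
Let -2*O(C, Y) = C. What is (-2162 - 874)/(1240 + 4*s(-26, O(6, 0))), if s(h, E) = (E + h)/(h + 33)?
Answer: -5313/2141 ≈ -2.4816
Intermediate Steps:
O(C, Y) = -C/2
s(h, E) = (E + h)/(33 + h)
(-2162 - 874)/(1240 + 4*s(-26, O(6, 0))) = (-2162 - 874)/(1240 + 4*((-1/2*6 - 26)/(33 - 26))) = -3036/(1240 + 4*((-3 - 26)/7)) = -3036/(1240 + 4*((1/7)*(-29))) = -3036/(1240 + 4*(-29/7)) = -3036/(1240 - 116/7) = -3036/8564/7 = -3036*7/8564 = -5313/2141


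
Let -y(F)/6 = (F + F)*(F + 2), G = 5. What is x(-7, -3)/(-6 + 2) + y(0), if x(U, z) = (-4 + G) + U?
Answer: 3/2 ≈ 1.5000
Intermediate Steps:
y(F) = -12*F*(2 + F) (y(F) = -6*(F + F)*(F + 2) = -6*2*F*(2 + F) = -12*F*(2 + F))
x(U, z) = 1 + U (x(U, z) = (-4 + 5) + U = 1 + U)
x(-7, -3)/(-6 + 2) + y(0) = (1 - 7)/(-6 + 2) - 12*0*(2 + 0) = -6/(-4) - 12*0*2 = -6*(-1/4) + 0 = 3/2 + 0 = 3/2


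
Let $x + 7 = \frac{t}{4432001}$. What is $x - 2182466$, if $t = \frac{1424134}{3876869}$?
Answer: $- \frac{37499878077468476903}{17182287284869} \approx -2.1825 \cdot 10^{6}$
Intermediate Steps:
$t = \frac{1424134}{3876869}$ ($t = 1424134 \cdot \frac{1}{3876869} = \frac{1424134}{3876869} \approx 0.36734$)
$x = - \frac{120276009569949}{17182287284869}$ ($x = -7 + \frac{1424134}{3876869 \cdot 4432001} = -7 + \frac{1424134}{3876869} \cdot \frac{1}{4432001} = -7 + \frac{1424134}{17182287284869} = - \frac{120276009569949}{17182287284869} \approx -7.0$)
$x - 2182466 = - \frac{120276009569949}{17182287284869} - 2182466 = - \frac{37499878077468476903}{17182287284869}$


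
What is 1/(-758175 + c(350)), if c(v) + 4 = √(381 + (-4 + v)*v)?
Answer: -758179/574835274560 - √121481/574835274560 ≈ -1.3196e-6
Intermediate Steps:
c(v) = -4 + √(381 + v*(-4 + v)) (c(v) = -4 + √(381 + (-4 + v)*v) = -4 + √(381 + v*(-4 + v)))
1/(-758175 + c(350)) = 1/(-758175 + (-4 + √(381 + 350² - 4*350))) = 1/(-758175 + (-4 + √(381 + 122500 - 1400))) = 1/(-758175 + (-4 + √121481)) = 1/(-758179 + √121481)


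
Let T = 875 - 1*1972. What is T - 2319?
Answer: -3416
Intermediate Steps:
T = -1097 (T = 875 - 1972 = -1097)
T - 2319 = -1097 - 2319 = -3416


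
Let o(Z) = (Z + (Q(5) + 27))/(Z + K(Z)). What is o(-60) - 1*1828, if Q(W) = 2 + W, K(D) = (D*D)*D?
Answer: -15190679/8310 ≈ -1828.0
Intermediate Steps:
K(D) = D³ (K(D) = D²*D = D³)
o(Z) = (34 + Z)/(Z + Z³) (o(Z) = (Z + ((2 + 5) + 27))/(Z + Z³) = (Z + (7 + 27))/(Z + Z³) = (Z + 34)/(Z + Z³) = (34 + Z)/(Z + Z³))
o(-60) - 1*1828 = (34 - 60)/(-60 + (-60)³) - 1*1828 = -26/(-60 - 216000) - 1828 = -26/(-216060) - 1828 = -1/216060*(-26) - 1828 = 1/8310 - 1828 = -15190679/8310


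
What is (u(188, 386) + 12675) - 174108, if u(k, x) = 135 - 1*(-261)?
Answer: -161037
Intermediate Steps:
u(k, x) = 396 (u(k, x) = 135 + 261 = 396)
(u(188, 386) + 12675) - 174108 = (396 + 12675) - 174108 = 13071 - 174108 = -161037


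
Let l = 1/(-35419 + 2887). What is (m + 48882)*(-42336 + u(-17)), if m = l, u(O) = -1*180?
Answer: -5634182137089/2711 ≈ -2.0783e+9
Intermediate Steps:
u(O) = -180
l = -1/32532 (l = 1/(-32532) = -1/32532 ≈ -3.0739e-5)
m = -1/32532 ≈ -3.0739e-5
(m + 48882)*(-42336 + u(-17)) = (-1/32532 + 48882)*(-42336 - 180) = (1590229223/32532)*(-42516) = -5634182137089/2711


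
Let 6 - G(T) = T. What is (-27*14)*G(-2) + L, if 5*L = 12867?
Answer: -2253/5 ≈ -450.60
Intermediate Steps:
L = 12867/5 (L = (⅕)*12867 = 12867/5 ≈ 2573.4)
G(T) = 6 - T
(-27*14)*G(-2) + L = (-27*14)*(6 - 1*(-2)) + 12867/5 = -378*(6 + 2) + 12867/5 = -378*8 + 12867/5 = -3024 + 12867/5 = -2253/5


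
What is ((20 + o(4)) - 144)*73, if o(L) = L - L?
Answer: -9052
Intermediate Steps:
o(L) = 0
((20 + o(4)) - 144)*73 = ((20 + 0) - 144)*73 = (20 - 144)*73 = -124*73 = -9052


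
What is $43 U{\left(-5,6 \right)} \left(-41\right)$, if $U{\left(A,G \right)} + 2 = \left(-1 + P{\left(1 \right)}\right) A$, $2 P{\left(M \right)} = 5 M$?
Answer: $\frac{33497}{2} \approx 16749.0$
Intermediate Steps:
$P{\left(M \right)} = \frac{5 M}{2}$
$U{\left(A,G \right)} = -2 + \frac{3 A}{2}$ ($U{\left(A,G \right)} = -2 + \left(-1 + \frac{5}{2} \cdot 1\right) A = -2 + \left(-1 + \frac{5}{2}\right) A = -2 + \frac{3 A}{2}$)
$43 U{\left(-5,6 \right)} \left(-41\right) = 43 \left(-2 + \frac{3}{2} \left(-5\right)\right) \left(-41\right) = 43 \left(-2 - \frac{15}{2}\right) \left(-41\right) = 43 \left(- \frac{19}{2}\right) \left(-41\right) = \left(- \frac{817}{2}\right) \left(-41\right) = \frac{33497}{2}$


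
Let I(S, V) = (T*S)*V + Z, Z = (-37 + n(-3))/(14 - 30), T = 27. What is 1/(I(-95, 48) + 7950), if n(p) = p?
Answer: -2/230335 ≈ -8.6830e-6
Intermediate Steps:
Z = 5/2 (Z = (-37 - 3)/(14 - 30) = -40/(-16) = -40*(-1/16) = 5/2 ≈ 2.5000)
I(S, V) = 5/2 + 27*S*V (I(S, V) = (27*S)*V + 5/2 = 27*S*V + 5/2 = 5/2 + 27*S*V)
1/(I(-95, 48) + 7950) = 1/((5/2 + 27*(-95)*48) + 7950) = 1/((5/2 - 123120) + 7950) = 1/(-246235/2 + 7950) = 1/(-230335/2) = -2/230335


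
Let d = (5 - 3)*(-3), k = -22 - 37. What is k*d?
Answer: 354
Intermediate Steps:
k = -59
d = -6 (d = 2*(-3) = -6)
k*d = -59*(-6) = 354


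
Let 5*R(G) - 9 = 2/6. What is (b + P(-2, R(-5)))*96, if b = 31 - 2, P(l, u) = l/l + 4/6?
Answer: 2944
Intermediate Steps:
R(G) = 28/15 (R(G) = 9/5 + (2/6)/5 = 9/5 + (2*(⅙))/5 = 9/5 + (⅕)*(⅓) = 9/5 + 1/15 = 28/15)
P(l, u) = 5/3 (P(l, u) = 1 + 4*(⅙) = 1 + ⅔ = 5/3)
b = 29
(b + P(-2, R(-5)))*96 = (29 + 5/3)*96 = (92/3)*96 = 2944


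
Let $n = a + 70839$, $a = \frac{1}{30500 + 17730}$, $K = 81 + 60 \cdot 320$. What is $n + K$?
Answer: $\frac{4346487601}{48230} \approx 90120.0$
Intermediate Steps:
$K = 19281$ ($K = 81 + 19200 = 19281$)
$a = \frac{1}{48230} \approx 2.0734 \cdot 10^{-5}$
$n = \frac{3416564971}{48230}$ ($n = \frac{1}{48230} + 70839 = \frac{3416564971}{48230} \approx 70839.0$)
$n + K = \frac{3416564971}{48230} + 19281 = \frac{4346487601}{48230}$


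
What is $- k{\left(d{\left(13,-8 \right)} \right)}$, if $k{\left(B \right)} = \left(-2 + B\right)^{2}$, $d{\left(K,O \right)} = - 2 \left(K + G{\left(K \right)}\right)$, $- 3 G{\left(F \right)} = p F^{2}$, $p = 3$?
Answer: $-96100$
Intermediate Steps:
$G{\left(F \right)} = - F^{2}$ ($G{\left(F \right)} = - \frac{3 F^{2}}{3} = - F^{2}$)
$d{\left(K,O \right)} = - 2 K + 2 K^{2}$ ($d{\left(K,O \right)} = - 2 \left(K - K^{2}\right) = - 2 K + 2 K^{2}$)
$- k{\left(d{\left(13,-8 \right)} \right)} = - \left(-2 + 2 \cdot 13 \left(-1 + 13\right)\right)^{2} = - \left(-2 + 2 \cdot 13 \cdot 12\right)^{2} = - \left(-2 + 312\right)^{2} = - 310^{2} = \left(-1\right) 96100 = -96100$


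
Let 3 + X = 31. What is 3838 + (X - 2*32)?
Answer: 3802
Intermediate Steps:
X = 28 (X = -3 + 31 = 28)
3838 + (X - 2*32) = 3838 + (28 - 2*32) = 3838 + (28 - 64) = 3838 - 36 = 3802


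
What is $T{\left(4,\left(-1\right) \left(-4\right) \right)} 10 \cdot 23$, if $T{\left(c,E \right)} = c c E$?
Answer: $14720$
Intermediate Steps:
$T{\left(c,E \right)} = E c^{2}$ ($T{\left(c,E \right)} = c^{2} E = E c^{2}$)
$T{\left(4,\left(-1\right) \left(-4\right) \right)} 10 \cdot 23 = \left(-1\right) \left(-4\right) 4^{2} \cdot 10 \cdot 23 = 4 \cdot 16 \cdot 230 = 64 \cdot 230 = 14720$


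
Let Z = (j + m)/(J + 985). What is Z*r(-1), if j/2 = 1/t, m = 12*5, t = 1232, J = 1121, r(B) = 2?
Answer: 36961/648648 ≈ 0.056982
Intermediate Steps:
m = 60
j = 1/616 (j = 2/1232 = 2*(1/1232) = 1/616 ≈ 0.0016234)
Z = 36961/1297296 (Z = (1/616 + 60)/(1121 + 985) = (36961/616)/2106 = (36961/616)*(1/2106) = 36961/1297296 ≈ 0.028491)
Z*r(-1) = (36961/1297296)*2 = 36961/648648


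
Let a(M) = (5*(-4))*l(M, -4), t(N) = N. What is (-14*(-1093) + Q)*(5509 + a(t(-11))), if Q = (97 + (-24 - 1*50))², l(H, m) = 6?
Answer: 85313259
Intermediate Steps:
a(M) = -120 (a(M) = (5*(-4))*6 = -20*6 = -120)
Q = 529 (Q = (97 + (-24 - 50))² = (97 - 74)² = 23² = 529)
(-14*(-1093) + Q)*(5509 + a(t(-11))) = (-14*(-1093) + 529)*(5509 - 120) = (15302 + 529)*5389 = 15831*5389 = 85313259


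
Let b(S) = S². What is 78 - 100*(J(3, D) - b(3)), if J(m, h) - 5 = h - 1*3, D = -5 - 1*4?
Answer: 1678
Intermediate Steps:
D = -9 (D = -5 - 4 = -9)
J(m, h) = 2 + h (J(m, h) = 5 + (h - 1*3) = 5 + (h - 3) = 5 + (-3 + h) = 2 + h)
78 - 100*(J(3, D) - b(3)) = 78 - 100*((2 - 9) - 1*3²) = 78 - 100*(-7 - 1*9) = 78 - 100*(-7 - 9) = 78 - 100*(-16) = 78 + 1600 = 1678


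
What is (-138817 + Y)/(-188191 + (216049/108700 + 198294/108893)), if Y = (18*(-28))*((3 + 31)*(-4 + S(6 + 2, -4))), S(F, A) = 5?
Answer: 1845964056152300/2227509513816543 ≈ 0.82871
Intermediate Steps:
Y = -17136 (Y = (18*(-28))*((3 + 31)*(-4 + 5)) = -17136 ≈ -17136.)
(-138817 + Y)/(-188191 + (216049/108700 + 198294/108893)) = (-138817 - 17136)/(-188191 + (216049/108700 + 198294/108893)) = -155953/(-188191 + (216049*(1/108700) + 198294*(1/108893))) = -155953/(-188191 + (216049/108700 + 198294/108893)) = -155953/(-188191 + 45080781557/11836669100) = -155953/(-2227509513816543/11836669100) = -155953*(-11836669100/2227509513816543) = 1845964056152300/2227509513816543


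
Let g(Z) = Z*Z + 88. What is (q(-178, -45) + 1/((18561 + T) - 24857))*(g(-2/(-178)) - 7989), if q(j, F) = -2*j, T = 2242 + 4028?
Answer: -22277432850/7921 ≈ -2.8125e+6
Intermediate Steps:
T = 6270
g(Z) = 88 + Z² (g(Z) = Z² + 88 = 88 + Z²)
(q(-178, -45) + 1/((18561 + T) - 24857))*(g(-2/(-178)) - 7989) = (-2*(-178) + 1/((18561 + 6270) - 24857))*((88 + (-2/(-178))²) - 7989) = (356 + 1/(24831 - 24857))*((88 + (-2*(-1/178))²) - 7989) = (356 + 1/(-26))*((88 + (1/89)²) - 7989) = (356 - 1/26)*((88 + 1/7921) - 7989) = 9255*(697049/7921 - 7989)/26 = (9255/26)*(-62583820/7921) = -22277432850/7921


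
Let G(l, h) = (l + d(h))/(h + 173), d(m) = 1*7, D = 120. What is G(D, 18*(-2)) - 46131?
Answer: -6319820/137 ≈ -46130.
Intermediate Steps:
d(m) = 7
G(l, h) = (7 + l)/(173 + h) (G(l, h) = (l + 7)/(h + 173) = (7 + l)/(173 + h))
G(D, 18*(-2)) - 46131 = (7 + 120)/(173 + 18*(-2)) - 46131 = 127/(173 - 36) - 46131 = 127/137 - 46131 = -6319820/137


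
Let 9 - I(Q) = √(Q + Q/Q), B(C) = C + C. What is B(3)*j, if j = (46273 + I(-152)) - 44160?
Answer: 12732 - 6*I*√151 ≈ 12732.0 - 73.729*I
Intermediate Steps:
B(C) = 2*C
I(Q) = 9 - √(1 + Q) (I(Q) = 9 - √(Q + Q/Q) = 9 - √(Q + 1) = 9 - √(1 + Q))
j = 2122 - I*√151 (j = (46273 + (9 - √(1 - 152))) - 44160 = (46273 + (9 - √(-151))) - 44160 = (46273 + (9 - I*√151)) - 44160 = (46282 - I*√151) - 44160 = 2122 - I*√151 ≈ 2122.0 - 12.288*I)
B(3)*j = (2*3)*(2122 - I*√151) = 6*(2122 - I*√151) = 12732 - 6*I*√151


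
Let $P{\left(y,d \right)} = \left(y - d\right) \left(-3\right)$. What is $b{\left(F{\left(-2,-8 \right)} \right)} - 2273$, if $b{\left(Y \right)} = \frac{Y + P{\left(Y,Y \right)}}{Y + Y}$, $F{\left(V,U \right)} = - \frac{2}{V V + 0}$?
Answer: $- \frac{4545}{2} \approx -2272.5$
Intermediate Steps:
$P{\left(y,d \right)} = - 3 y + 3 d$
$F{\left(V,U \right)} = - \frac{2}{V^{2}}$ ($F{\left(V,U \right)} = - \frac{2}{V^{2} + 0} = - \frac{2}{V^{2}}$)
$b{\left(Y \right)} = \frac{1}{2}$ ($b{\left(Y \right)} = \frac{Y + \left(- 3 Y + 3 Y\right)}{Y + Y} = \frac{Y + 0}{2 Y} = Y \frac{1}{2 Y} = \frac{1}{2}$)
$b{\left(F{\left(-2,-8 \right)} \right)} - 2273 = \frac{1}{2} - 2273 = - \frac{4545}{2}$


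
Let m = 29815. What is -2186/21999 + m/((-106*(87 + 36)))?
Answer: -228133751/95607654 ≈ -2.3861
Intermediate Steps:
-2186/21999 + m/((-106*(87 + 36))) = -2186/21999 + 29815/((-106*(87 + 36))) = -2186*1/21999 + 29815/((-106*123)) = -2186/21999 + 29815/(-13038) = -2186/21999 + 29815*(-1/13038) = -2186/21999 - 29815/13038 = -228133751/95607654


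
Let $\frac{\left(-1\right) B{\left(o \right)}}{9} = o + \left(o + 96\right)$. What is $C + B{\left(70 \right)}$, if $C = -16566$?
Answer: $-18690$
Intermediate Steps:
$B{\left(o \right)} = -864 - 18 o$ ($B{\left(o \right)} = - 9 \left(o + \left(o + 96\right)\right) = - 9 \left(o + \left(96 + o\right)\right) = - 9 \left(96 + 2 o\right) = -864 - 18 o$)
$C + B{\left(70 \right)} = -16566 - 2124 = -18690$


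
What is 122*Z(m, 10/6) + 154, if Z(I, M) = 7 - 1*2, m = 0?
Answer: 764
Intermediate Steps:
Z(I, M) = 5 (Z(I, M) = 7 - 2 = 5)
122*Z(m, 10/6) + 154 = 122*5 + 154 = 610 + 154 = 764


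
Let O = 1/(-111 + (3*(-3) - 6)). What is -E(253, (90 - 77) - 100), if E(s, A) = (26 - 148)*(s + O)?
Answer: 1944497/63 ≈ 30865.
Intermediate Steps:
O = -1/126 (O = 1/(-111 + (-9 - 6)) = 1/(-111 - 15) = 1/(-126) = -1/126 ≈ -0.0079365)
E(s, A) = 61/63 - 122*s (E(s, A) = (26 - 148)*(s - 1/126) = -122*(-1/126 + s) = 61/63 - 122*s)
-E(253, (90 - 77) - 100) = -(61/63 - 122*253) = -(61/63 - 30866) = -1*(-1944497/63) = 1944497/63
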